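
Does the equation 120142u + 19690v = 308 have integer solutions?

yes

gcd(120142, 19690) = 22.
22 divides 308, so integer solutions exist.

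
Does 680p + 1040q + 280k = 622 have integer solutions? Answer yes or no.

gcd(1040, 680):
  1040 = 1×680 + 360
  680 = 1×360 + 320
  360 = 1×320 + 40
  320 = 8×40
so gcd(1040, 680) = 40.
gcd(40, 280) = 40.
40 does not divide 622 (remainder 22), so no integer solutions.

no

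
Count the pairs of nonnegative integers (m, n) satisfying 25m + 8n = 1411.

gcd(25, 8) = 1  (25 = 3·8 + 1, 8 = 8·1).
Back-substituting, 25·(1) + 8·(-3) = 1.
Scale by 1411: one solution is (1411, -4233). Reduce m mod 8: (3, 167).
General: m = 3 + 8t, n = 167 - 25t.
m ≥ 0 ⇒ t ≥ 0; n ≥ 0 ⇒ t ≤ 6. So t ∈ [0, 6]: 7 solutions.

7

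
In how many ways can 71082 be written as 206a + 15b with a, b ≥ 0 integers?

gcd(206, 15) = 1.
By Bézout, 206×(-4) + 15×(55) = 1.
One solution: (12, 4574).
General: a = 12 + 15t, b = 4574 - 206t.
a ≥ 0 ⇒ t ≥ 0; b ≥ 0 ⇒ t ≤ 22. So t ∈ [0, 22]: 23 solutions.

23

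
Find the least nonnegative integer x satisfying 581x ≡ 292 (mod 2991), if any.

gcd(2991, 581) = 1  (2991 = 5×581 + 86, 581 = 6×86 + 65, 86 = 1×65 + 21, 65 = 3×21 + 2, 21 = 10×2 + 1, 2 = 2×1).
1 divides 292, so solutions exist.
Back-substituting, 581×(-1426) + 2991×(277) = 1.
So 581×(-1426) ≡ 1 (mod 2991); multiply by 292: x ≡ -416392 (mod 2991).
Smallest nonnegative: x = -416392 mod 2991 = 2348.

2348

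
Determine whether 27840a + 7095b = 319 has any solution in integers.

gcd(27840, 7095) = 15  (27840 = 3·7095 + 6555, 7095 = 1·6555 + 540, 6555 = 12·540 + 75, 540 = 7·75 + 15, 75 = 5·15).
15 does not divide 319 (remainder 4), so no integer solutions.

no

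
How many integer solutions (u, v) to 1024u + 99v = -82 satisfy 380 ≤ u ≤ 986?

6

gcd(1024, 99):
  1024 = 10·99 + 34
  99 = 2·34 + 31
  34 = 1·31 + 3
  31 = 10·3 + 1
  3 = 3·1
so gcd(1024, 99) = 1.
Back-substitute for Bézout coefficients:
  1 = 31 - 10·3
  ... = 1024·(-32) + 99·(331)
Scale by -82: particular solution (2624, -27142); reduce u mod 99: (50, -518).
General solution: u = 50 + 99t, v = -518 - 1024t for integer t.
380 ≤ 50 + 99t ≤ 986 gives t ∈ [4, 9], which is 6 values.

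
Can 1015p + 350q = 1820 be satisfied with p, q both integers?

gcd(1015, 350) = 35.
35 divides 1820, so integer solutions exist.

yes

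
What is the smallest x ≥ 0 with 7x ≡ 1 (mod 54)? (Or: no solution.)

gcd(54, 7):
  54 = 7·7 + 5
  7 = 1·5 + 2
  5 = 2·2 + 1
  2 = 2·1
so gcd(54, 7) = 1.
1 divides 1, so solutions exist.
Back-substitute for Bézout coefficients:
  1 = 5 - 2·2
  ... = 7·(-23) + 54·(3)
So 7·(-23) ≡ 1 (mod 54); multiply by 1: x ≡ -23 (mod 54).
Smallest nonnegative: x = -23 mod 54 = 31.

31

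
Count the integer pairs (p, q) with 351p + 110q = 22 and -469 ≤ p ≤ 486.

gcd(351, 110) = 1.
By Bézout, 351·(21) + 110·(-67) = 1.
Particular solution: (22, -70).
General solution: p = 22 + 110t, q = -70 - 351t for integer t.
-469 ≤ 22 + 110t ≤ 486 gives t ∈ [-4, 4], which is 9 values.

9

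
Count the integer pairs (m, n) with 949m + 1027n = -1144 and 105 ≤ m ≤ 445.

gcd(1027, 949):
  1027 = 1*949 + 78
  949 = 12*78 + 13
  78 = 6*13
so gcd(1027, 949) = 13.
Back-substitute for Bézout coefficients:
  13 = 949 - 12*78
  ... = 949*(13) + 1027*(-12)
Scale by -88: particular solution (-1144, 1056); reduce m mod 79: (41, -39).
General solution: m = 41 + 79t, n = -39 - 73t for integer t.
105 ≤ 41 + 79t ≤ 445 gives t ∈ [1, 5], which is 5 values.

5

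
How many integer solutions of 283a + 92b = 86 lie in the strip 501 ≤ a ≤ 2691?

24

gcd(283, 92) = 1  (283 = 3×92 + 7, 92 = 13×7 + 1, 7 = 7×1).
Back-substituting, 283×(-13) + 92×(40) = 1.
Scale by 86: particular solution (-1118, 3440); reduce a mod 92: (78, -239).
General solution: a = 78 + 92t, b = -239 - 283t for integer t.
501 ≤ 78 + 92t ≤ 2691 gives t ∈ [5, 28], which is 24 values.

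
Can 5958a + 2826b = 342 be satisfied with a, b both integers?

yes

gcd(5958, 2826) = 18  (5958 = 2·2826 + 306, 2826 = 9·306 + 72, 306 = 4·72 + 18, 72 = 4·18).
18 divides 342, so integer solutions exist.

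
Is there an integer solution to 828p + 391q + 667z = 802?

no

gcd(828, 391) = 23  (828 = 2·391 + 46, 391 = 8·46 + 23, 46 = 2·23).
gcd(23, 667) = 23.
23 does not divide 802 (remainder 20), so no integer solutions.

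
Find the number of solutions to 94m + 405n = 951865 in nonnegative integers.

gcd(405, 94) = 1.
By Bézout, 94*(-56) + 405*(13) = 1.
One solution: (40, 2341).
General: m = 40 + 405t, n = 2341 - 94t.
m ≥ 0 ⇒ t ≥ 0; n ≥ 0 ⇒ t ≤ 24. So t ∈ [0, 24]: 25 solutions.

25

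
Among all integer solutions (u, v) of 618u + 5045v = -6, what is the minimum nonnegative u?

2498

gcd(5045, 618) = 1.
1 divides -6, so solutions exist.
By Bézout, 618*(-2098) + 5045*(257) = 1.
Scale by -6/1 = -6: (u₀, v₀) = (12588, -1542).
General solution: u = 12588 + 5045t, v = -1542 - 618t for integer t.
u ≥ 0: smallest is 12588 mod 5045 = 2498 (at t = -2), with v = -306.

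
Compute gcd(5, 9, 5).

gcd(9, 5) = 1  (9 = 1*5 + 4, 5 = 1*4 + 1, 4 = 4*1).
gcd(1, 5) = 1.

1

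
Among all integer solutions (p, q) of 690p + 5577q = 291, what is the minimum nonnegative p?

57

gcd(5577, 690):
  5577 = 8*690 + 57
  690 = 12*57 + 6
  57 = 9*6 + 3
  6 = 2*3
so gcd(5577, 690) = 3.
3 divides 291, so solutions exist.
Back-substitute for Bézout coefficients:
  3 = 57 - 9*6
  ... = 690*(-881) + 5577*(109)
Scale by 291/3 = 97: (p₀, q₀) = (-85457, 10573).
General solution: p = -85457 + 1859t, q = 10573 - 230t for integer t.
p ≥ 0: smallest is -85457 mod 1859 = 57 (at t = 46), with q = -7.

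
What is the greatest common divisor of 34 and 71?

1

gcd(71, 34):
  71 = 2*34 + 3
  34 = 11*3 + 1
  3 = 3*1
so gcd(71, 34) = 1.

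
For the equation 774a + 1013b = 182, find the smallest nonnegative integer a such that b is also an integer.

gcd(1013, 774):
  1013 = 1*774 + 239
  774 = 3*239 + 57
  239 = 4*57 + 11
  57 = 5*11 + 2
  11 = 5*2 + 1
  2 = 2*1
so gcd(1013, 774) = 1.
1 divides 182, so solutions exist.
Back-substitute for Bézout coefficients:
  1 = 11 - 5*2
  ... = 774*(-462) + 1013*(353)
Scale by 182/1 = 182: (a₀, b₀) = (-84084, 64246).
General solution: a = -84084 + 1013t, b = 64246 - 774t for integer t.
a ≥ 0: smallest is -84084 mod 1013 = 1008 (at t = 84), with b = -770.

1008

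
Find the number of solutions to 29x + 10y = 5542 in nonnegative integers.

gcd(29, 10) = 1.
By Bézout, 29×(-1) + 10×(3) = 1.
One solution: (8, 531).
General: x = 8 + 10t, y = 531 - 29t.
x ≥ 0 ⇒ t ≥ 0; y ≥ 0 ⇒ t ≤ 18. So t ∈ [0, 18]: 19 solutions.

19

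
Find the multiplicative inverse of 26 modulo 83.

16

gcd(83, 26):
  83 = 3*26 + 5
  26 = 5*5 + 1
  5 = 5*1
so gcd(83, 26) = 1.
Back-substitute for Bézout coefficients:
  1 = 26 - 5*5
  ... = 26*(16) + 83*(-5)
So 26*16 ≡ 1 (mod 83), and 16 mod 83 = 16.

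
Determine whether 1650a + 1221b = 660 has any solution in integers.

yes

gcd(1650, 1221):
  1650 = 1×1221 + 429
  1221 = 2×429 + 363
  429 = 1×363 + 66
  363 = 5×66 + 33
  66 = 2×33
so gcd(1650, 1221) = 33.
33 divides 660, so integer solutions exist.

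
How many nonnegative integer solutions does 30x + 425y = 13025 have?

gcd(425, 30):
  425 = 14·30 + 5
  30 = 6·5
so gcd(425, 30) = 5.
Back-substitute for Bézout coefficients:
  5 = 425 - 14·30
  ... = 30·(-14) + 425·(1)
Scale by 2605: one solution is (-36470, 2605). Reduce x mod 85: (80, 25).
General: x = 80 + 85t, y = 25 - 6t.
x ≥ 0 ⇒ t ≥ 0; y ≥ 0 ⇒ t ≤ 4. So t ∈ [0, 4]: 5 solutions.

5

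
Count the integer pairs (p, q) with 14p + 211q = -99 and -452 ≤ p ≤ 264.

gcd(211, 14) = 1.
By Bézout, 14·(-15) + 211·(1) = 1.
Particular solution: (8, -1).
General solution: p = 8 + 211t, q = -1 - 14t for integer t.
-452 ≤ 8 + 211t ≤ 264 gives t ∈ [-2, 1], which is 4 values.

4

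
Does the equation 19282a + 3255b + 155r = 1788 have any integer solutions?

no

gcd(19282, 3255) = 31  (19282 = 5*3255 + 3007, 3255 = 1*3007 + 248, 3007 = 12*248 + 31, 248 = 8*31).
gcd(31, 155) = 31.
31 does not divide 1788 (remainder 21), so no integer solutions.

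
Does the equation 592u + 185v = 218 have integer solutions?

no

gcd(592, 185) = 37  (592 = 3·185 + 37, 185 = 5·37).
37 does not divide 218 (remainder 33), so no integer solutions.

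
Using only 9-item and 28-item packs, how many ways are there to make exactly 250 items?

Need nonnegative integers with 9j + 28k = 250.
gcd(9, 28) = 1, and 9·(-3) + 28·(1) = 1.
So (j₀, k₀) = (-750, 250); general j = -750 + 28t, k = 250 - 9t.
j ≥ 0 ⇒ t ≥ 27; k ≥ 0 ⇒ t ≤ 27. That's 1 value of t.

1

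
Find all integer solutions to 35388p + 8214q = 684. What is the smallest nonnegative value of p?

422

gcd(35388, 8214):
  35388 = 4*8214 + 2532
  8214 = 3*2532 + 618
  2532 = 4*618 + 60
  618 = 10*60 + 18
  60 = 3*18 + 6
  18 = 3*6
so gcd(35388, 8214) = 6.
6 divides 684, so solutions exist.
Back-substitute for Bézout coefficients:
  6 = 60 - 3*18
  ... = 35388*(412) + 8214*(-1775)
Scale by 684/6 = 114: (p₀, q₀) = (46968, -202350).
General solution: p = 46968 + 1369t, q = -202350 - 5898t for integer t.
p ≥ 0: smallest is 46968 mod 1369 = 422 (at t = -34), with q = -1818.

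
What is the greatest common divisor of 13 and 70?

1

gcd(70, 13):
  70 = 5×13 + 5
  13 = 2×5 + 3
  5 = 1×3 + 2
  3 = 1×2 + 1
  2 = 2×1
so gcd(70, 13) = 1.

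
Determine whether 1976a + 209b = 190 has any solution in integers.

yes

gcd(1976, 209) = 19  (1976 = 9*209 + 95, 209 = 2*95 + 19, 95 = 5*19).
19 divides 190, so integer solutions exist.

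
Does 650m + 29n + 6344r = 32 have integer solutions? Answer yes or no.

yes

gcd(650, 29) = 1  (650 = 22·29 + 12, 29 = 2·12 + 5, 12 = 2·5 + 2, 5 = 2·2 + 1, 2 = 2·1).
gcd(1, 6344) = 1.
1 divides 32, so integer solutions exist.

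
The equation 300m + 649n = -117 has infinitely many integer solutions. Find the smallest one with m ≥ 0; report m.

gcd(649, 300):
  649 = 2·300 + 49
  300 = 6·49 + 6
  49 = 8·6 + 1
  6 = 6·1
so gcd(649, 300) = 1.
1 divides -117, so solutions exist.
Back-substitute for Bézout coefficients:
  1 = 49 - 8·6
  ... = 300·(-106) + 649·(49)
Scale by -117/1 = -117: (m₀, n₀) = (12402, -5733).
General solution: m = 12402 + 649t, n = -5733 - 300t for integer t.
m ≥ 0: smallest is 12402 mod 649 = 71 (at t = -19), with n = -33.

71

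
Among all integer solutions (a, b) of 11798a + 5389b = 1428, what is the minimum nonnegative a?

gcd(11798, 5389) = 17  (11798 = 2·5389 + 1020, 5389 = 5·1020 + 289, 1020 = 3·289 + 153, 289 = 1·153 + 136, 153 = 1·136 + 17, 136 = 8·17).
17 divides 1428, so solutions exist.
Back-substituting, 11798·(37) + 5389·(-81) = 17.
Scale by 1428/17 = 84: (a₀, b₀) = (3108, -6804).
General solution: a = 3108 + 317t, b = -6804 - 694t for integer t.
a ≥ 0: smallest is 3108 mod 317 = 255 (at t = -9), with b = -558.

255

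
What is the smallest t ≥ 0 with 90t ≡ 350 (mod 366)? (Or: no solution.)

no solution

gcd(366, 90) = 6  (366 = 4·90 + 6, 90 = 15·6).
6 does not divide 350, so the congruence has no solution.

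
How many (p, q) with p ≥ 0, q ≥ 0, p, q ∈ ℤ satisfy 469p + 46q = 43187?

gcd(469, 46) = 1.
By Bézout, 469·(-5) + 46·(51) = 1.
One solution: (35, 582).
General: p = 35 + 46t, q = 582 - 469t.
p ≥ 0 ⇒ t ≥ 0; q ≥ 0 ⇒ t ≤ 1. So t ∈ [0, 1]: 2 solutions.

2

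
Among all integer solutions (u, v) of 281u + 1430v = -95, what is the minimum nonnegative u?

305

gcd(1430, 281):
  1430 = 5*281 + 25
  281 = 11*25 + 6
  25 = 4*6 + 1
  6 = 6*1
so gcd(1430, 281) = 1.
1 divides -95, so solutions exist.
Back-substitute for Bézout coefficients:
  1 = 25 - 4*6
  ... = 281*(-229) + 1430*(45)
Scale by -95/1 = -95: (u₀, v₀) = (21755, -4275).
General solution: u = 21755 + 1430t, v = -4275 - 281t for integer t.
u ≥ 0: smallest is 21755 mod 1430 = 305 (at t = -15), with v = -60.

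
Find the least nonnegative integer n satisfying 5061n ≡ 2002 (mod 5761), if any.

672

gcd(5761, 5061):
  5761 = 1×5061 + 700
  5061 = 7×700 + 161
  700 = 4×161 + 56
  161 = 2×56 + 49
  56 = 1×49 + 7
  49 = 7×7
so gcd(5761, 5061) = 7.
7 divides 2002, so solutions exist.
Back-substitute for Bézout coefficients:
  7 = 56 - 1×49
  ... = 5061×(-107) + 5761×(94)
So 5061×(-107) ≡ 7 (mod 5761); multiply by 286: n ≡ -30602 (mod 823).
Smallest nonnegative: n = -30602 mod 823 = 672.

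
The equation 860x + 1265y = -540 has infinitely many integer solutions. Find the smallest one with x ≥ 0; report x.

170

gcd(1265, 860) = 5.
5 divides -540, so solutions exist.
By Bézout, 860*(-25) + 1265*(17) = 5.
Scale by -540/5 = -108: (x₀, y₀) = (2700, -1836).
General solution: x = 2700 + 253t, y = -1836 - 172t for integer t.
x ≥ 0: smallest is 2700 mod 253 = 170 (at t = -10), with y = -116.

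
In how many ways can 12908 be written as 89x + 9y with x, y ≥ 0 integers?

16

gcd(89, 9) = 1  (89 = 9*9 + 8, 9 = 1*8 + 1, 8 = 8*1).
Back-substituting, 89*(-1) + 9*(10) = 1.
Scale by 12908: one solution is (-12908, 129080). Reduce x mod 9: (7, 1365).
General: x = 7 + 9t, y = 1365 - 89t.
x ≥ 0 ⇒ t ≥ 0; y ≥ 0 ⇒ t ≤ 15. So t ∈ [0, 15]: 16 solutions.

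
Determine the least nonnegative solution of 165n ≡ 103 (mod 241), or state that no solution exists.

gcd(241, 165) = 1  (241 = 1×165 + 76, 165 = 2×76 + 13, 76 = 5×13 + 11, 13 = 1×11 + 2, 11 = 5×2 + 1, 2 = 2×1).
1 divides 103, so solutions exist.
Back-substituting, 165×(-111) + 241×(76) = 1.
So 165×(-111) ≡ 1 (mod 241); multiply by 103: n ≡ -11433 (mod 241).
Smallest nonnegative: n = -11433 mod 241 = 135.

135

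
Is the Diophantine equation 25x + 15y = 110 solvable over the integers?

yes

gcd(25, 15) = 5  (25 = 1*15 + 10, 15 = 1*10 + 5, 10 = 2*5).
5 divides 110, so integer solutions exist.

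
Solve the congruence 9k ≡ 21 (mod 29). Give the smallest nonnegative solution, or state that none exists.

12

gcd(29, 9):
  29 = 3·9 + 2
  9 = 4·2 + 1
  2 = 2·1
so gcd(29, 9) = 1.
1 divides 21, so solutions exist.
Back-substitute for Bézout coefficients:
  1 = 9 - 4·2
  ... = 9·(13) + 29·(-4)
So 9·(13) ≡ 1 (mod 29); multiply by 21: k ≡ 273 (mod 29).
Smallest nonnegative: k = 273 mod 29 = 12.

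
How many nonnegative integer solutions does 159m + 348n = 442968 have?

24

gcd(348, 159) = 3  (348 = 2·159 + 30, 159 = 5·30 + 9, 30 = 3·9 + 3, 9 = 3·3).
Back-substituting, 159·(-35) + 348·(16) = 3.
Scale by 147656: one solution is (-5167960, 2362496). Reduce m mod 116: (72, 1240).
General: m = 72 + 116t, n = 1240 - 53t.
m ≥ 0 ⇒ t ≥ 0; n ≥ 0 ⇒ t ≤ 23. So t ∈ [0, 23]: 24 solutions.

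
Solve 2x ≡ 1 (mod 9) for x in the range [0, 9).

5

gcd(9, 2) = 1  (9 = 4*2 + 1, 2 = 2*1).
Back-substituting, 2*(-4) + 9*(1) = 1.
So 2*-4 ≡ 1 (mod 9), and -4 mod 9 = 5.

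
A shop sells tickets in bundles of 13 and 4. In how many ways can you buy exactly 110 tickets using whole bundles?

Need nonnegative integers with 13j + 4k = 110.
gcd(13, 4) = 1, and 13·(1) + 4·(-3) = 1.
So (j₀, k₀) = (110, -330); general j = 110 + 4t, k = -330 - 13t.
j ≥ 0 ⇒ t ≥ -27; k ≥ 0 ⇒ t ≤ -26. That's 2 values of t.

2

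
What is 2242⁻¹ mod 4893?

2608

gcd(4893, 2242) = 1.
By Bézout, 2242×(-2285) + 4893×(1047) = 1.
So 2242×-2285 ≡ 1 (mod 4893), and -2285 mod 4893 = 2608.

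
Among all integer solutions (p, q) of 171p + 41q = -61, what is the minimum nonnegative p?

gcd(171, 41):
  171 = 4*41 + 7
  41 = 5*7 + 6
  7 = 1*6 + 1
  6 = 6*1
so gcd(171, 41) = 1.
1 divides -61, so solutions exist.
Back-substitute for Bézout coefficients:
  1 = 7 - 1*6
  ... = 171*(6) + 41*(-25)
Scale by -61/1 = -61: (p₀, q₀) = (-366, 1525).
General solution: p = -366 + 41t, q = 1525 - 171t for integer t.
p ≥ 0: smallest is -366 mod 41 = 3 (at t = 9), with q = -14.

3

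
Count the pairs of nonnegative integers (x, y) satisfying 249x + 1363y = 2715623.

8

gcd(1363, 249):
  1363 = 5·249 + 118
  249 = 2·118 + 13
  118 = 9·13 + 1
  13 = 13·1
so gcd(1363, 249) = 1.
Back-substitute for Bézout coefficients:
  1 = 118 - 9·13
  ... = 249·(-104) + 1363·(19)
Scale by 2715623: one solution is (-282424792, 51596837). Reduce x mod 1363: (1075, 1796).
General: x = 1075 + 1363t, y = 1796 - 249t.
x ≥ 0 ⇒ t ≥ 0; y ≥ 0 ⇒ t ≤ 7. So t ∈ [0, 7]: 8 solutions.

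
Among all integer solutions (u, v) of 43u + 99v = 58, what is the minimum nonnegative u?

gcd(99, 43) = 1  (99 = 2·43 + 13, 43 = 3·13 + 4, 13 = 3·4 + 1, 4 = 4·1).
1 divides 58, so solutions exist.
Back-substituting, 43·(-23) + 99·(10) = 1.
Scale by 58/1 = 58: (u₀, v₀) = (-1334, 580).
General solution: u = -1334 + 99t, v = 580 - 43t for integer t.
u ≥ 0: smallest is -1334 mod 99 = 52 (at t = 14), with v = -22.

52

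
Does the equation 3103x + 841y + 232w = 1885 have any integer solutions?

yes

gcd(3103, 841) = 29.
gcd(29, 232) = 29.
29 divides 1885, so integer solutions exist.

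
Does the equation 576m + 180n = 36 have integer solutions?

yes

gcd(576, 180) = 36  (576 = 3×180 + 36, 180 = 5×36).
36 divides 36, so integer solutions exist.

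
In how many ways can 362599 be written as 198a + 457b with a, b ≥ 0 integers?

gcd(457, 198) = 1.
By Bézout, 198*(-30) + 457*(13) = 1.
One solution: (1, 793).
General: a = 1 + 457t, b = 793 - 198t.
a ≥ 0 ⇒ t ≥ 0; b ≥ 0 ⇒ t ≤ 4. So t ∈ [0, 4]: 5 solutions.

5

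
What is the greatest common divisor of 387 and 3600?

9

gcd(3600, 387) = 9  (3600 = 9*387 + 117, 387 = 3*117 + 36, 117 = 3*36 + 9, 36 = 4*9).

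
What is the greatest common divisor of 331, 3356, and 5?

1

gcd(3356, 331) = 1.
gcd(1, 5) = 1.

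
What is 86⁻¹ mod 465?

gcd(465, 86):
  465 = 5*86 + 35
  86 = 2*35 + 16
  35 = 2*16 + 3
  16 = 5*3 + 1
  3 = 3*1
so gcd(465, 86) = 1.
Back-substitute for Bézout coefficients:
  1 = 16 - 5*3
  ... = 86*(146) + 465*(-27)
So 86*146 ≡ 1 (mod 465), and 146 mod 465 = 146.

146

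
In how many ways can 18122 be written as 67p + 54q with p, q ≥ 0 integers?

gcd(67, 54):
  67 = 1×54 + 13
  54 = 4×13 + 2
  13 = 6×2 + 1
  2 = 2×1
so gcd(67, 54) = 1.
Back-substitute for Bézout coefficients:
  1 = 13 - 6×2
  ... = 67×(25) + 54×(-31)
Scale by 18122: one solution is (453050, -561782). Reduce p mod 54: (44, 281).
General: p = 44 + 54t, q = 281 - 67t.
p ≥ 0 ⇒ t ≥ 0; q ≥ 0 ⇒ t ≤ 4. So t ∈ [0, 4]: 5 solutions.

5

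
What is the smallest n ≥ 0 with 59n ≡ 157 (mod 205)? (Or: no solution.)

93

gcd(205, 59) = 1  (205 = 3·59 + 28, 59 = 2·28 + 3, 28 = 9·3 + 1, 3 = 3·1).
1 divides 157, so solutions exist.
Back-substituting, 59·(-66) + 205·(19) = 1.
So 59·(-66) ≡ 1 (mod 205); multiply by 157: n ≡ -10362 (mod 205).
Smallest nonnegative: n = -10362 mod 205 = 93.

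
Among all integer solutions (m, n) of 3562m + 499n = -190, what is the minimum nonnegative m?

395

gcd(3562, 499):
  3562 = 7·499 + 69
  499 = 7·69 + 16
  69 = 4·16 + 5
  16 = 3·5 + 1
  5 = 5·1
so gcd(3562, 499) = 1.
1 divides -190, so solutions exist.
Back-substitute for Bézout coefficients:
  1 = 16 - 3·5
  ... = 3562·(-94) + 499·(671)
Scale by -190/1 = -190: (m₀, n₀) = (17860, -127490).
General solution: m = 17860 + 499t, n = -127490 - 3562t for integer t.
m ≥ 0: smallest is 17860 mod 499 = 395 (at t = -35), with n = -2820.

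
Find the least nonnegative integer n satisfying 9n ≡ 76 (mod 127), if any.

79

gcd(127, 9):
  127 = 14×9 + 1
  9 = 9×1
so gcd(127, 9) = 1.
1 divides 76, so solutions exist.
Back-substitute for Bézout coefficients:
  1 = 127 - 14×9
  ... = 9×(-14) + 127×(1)
So 9×(-14) ≡ 1 (mod 127); multiply by 76: n ≡ -1064 (mod 127).
Smallest nonnegative: n = -1064 mod 127 = 79.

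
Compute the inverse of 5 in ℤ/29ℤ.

6

gcd(29, 5):
  29 = 5×5 + 4
  5 = 1×4 + 1
  4 = 4×1
so gcd(29, 5) = 1.
Back-substitute for Bézout coefficients:
  1 = 5 - 1×4
  ... = 5×(6) + 29×(-1)
So 5×6 ≡ 1 (mod 29), and 6 mod 29 = 6.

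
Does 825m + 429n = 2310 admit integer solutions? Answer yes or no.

yes

gcd(825, 429) = 33  (825 = 1·429 + 396, 429 = 1·396 + 33, 396 = 12·33).
33 divides 2310, so integer solutions exist.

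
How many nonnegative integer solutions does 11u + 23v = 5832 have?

gcd(23, 11) = 1  (23 = 2×11 + 1, 11 = 11×1).
Back-substituting, 11×(-2) + 23×(1) = 1.
Scale by 5832: one solution is (-11664, 5832). Reduce u mod 23: (20, 244).
General: u = 20 + 23t, v = 244 - 11t.
u ≥ 0 ⇒ t ≥ 0; v ≥ 0 ⇒ t ≤ 22. So t ∈ [0, 22]: 23 solutions.

23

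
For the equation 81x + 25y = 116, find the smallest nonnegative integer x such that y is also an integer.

gcd(81, 25) = 1.
1 divides 116, so solutions exist.
By Bézout, 81×(-4) + 25×(13) = 1.
Scale by 116/1 = 116: (x₀, y₀) = (-464, 1508).
General solution: x = -464 + 25t, y = 1508 - 81t for integer t.
x ≥ 0: smallest is -464 mod 25 = 11 (at t = 19), with y = -31.

11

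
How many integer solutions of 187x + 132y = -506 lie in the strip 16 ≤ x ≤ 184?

14

gcd(187, 132) = 11  (187 = 1*132 + 55, 132 = 2*55 + 22, 55 = 2*22 + 11, 22 = 2*11).
Back-substituting, 187*(5) + 132*(-7) = 11.
Scale by -46: particular solution (-230, 322); reduce x mod 12: (10, -18).
General solution: x = 10 + 12t, y = -18 - 17t for integer t.
16 ≤ 10 + 12t ≤ 184 gives t ∈ [1, 14], which is 14 values.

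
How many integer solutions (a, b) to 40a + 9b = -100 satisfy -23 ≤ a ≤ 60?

9

gcd(40, 9) = 1.
By Bézout, 40*(-2) + 9*(9) = 1.
Particular solution: (2, -20).
General solution: a = 2 + 9t, b = -20 - 40t for integer t.
-23 ≤ 2 + 9t ≤ 60 gives t ∈ [-2, 6], which is 9 values.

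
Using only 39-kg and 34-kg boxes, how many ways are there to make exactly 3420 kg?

Need nonnegative integers with 39j + 34k = 3420.
gcd(39, 34) = 1, and 39·(7) + 34·(-8) = 1.
So (j₀, k₀) = (23940, -27360); general j = 23940 + 34t, k = -27360 - 39t.
j ≥ 0 ⇒ t ≥ -704; k ≥ 0 ⇒ t ≤ -702. That's 3 values of t.

3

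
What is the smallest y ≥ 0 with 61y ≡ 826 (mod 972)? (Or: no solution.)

874

gcd(972, 61) = 1.
1 divides 826, so solutions exist.
By Bézout, 61*(-239) + 972*(15) = 1.
So 61*(-239) ≡ 1 (mod 972); multiply by 826: y ≡ -197414 (mod 972).
Smallest nonnegative: y = -197414 mod 972 = 874.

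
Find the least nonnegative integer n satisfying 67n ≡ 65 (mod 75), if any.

20

gcd(75, 67):
  75 = 1*67 + 8
  67 = 8*8 + 3
  8 = 2*3 + 2
  3 = 1*2 + 1
  2 = 2*1
so gcd(75, 67) = 1.
1 divides 65, so solutions exist.
Back-substitute for Bézout coefficients:
  1 = 3 - 1*2
  ... = 67*(28) + 75*(-25)
So 67*(28) ≡ 1 (mod 75); multiply by 65: n ≡ 1820 (mod 75).
Smallest nonnegative: n = 1820 mod 75 = 20.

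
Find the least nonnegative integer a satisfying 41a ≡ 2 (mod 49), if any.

12

gcd(49, 41) = 1.
1 divides 2, so solutions exist.
By Bézout, 41×(6) + 49×(-5) = 1.
So 41×(6) ≡ 1 (mod 49); multiply by 2: a ≡ 12 (mod 49).
Smallest nonnegative: a = 12 mod 49 = 12.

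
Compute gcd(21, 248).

gcd(248, 21):
  248 = 11×21 + 17
  21 = 1×17 + 4
  17 = 4×4 + 1
  4 = 4×1
so gcd(248, 21) = 1.

1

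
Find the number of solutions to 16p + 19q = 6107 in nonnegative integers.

gcd(19, 16) = 1.
By Bézout, 16*(6) + 19*(-5) = 1.
One solution: (10, 313).
General: p = 10 + 19t, q = 313 - 16t.
p ≥ 0 ⇒ t ≥ 0; q ≥ 0 ⇒ t ≤ 19. So t ∈ [0, 19]: 20 solutions.

20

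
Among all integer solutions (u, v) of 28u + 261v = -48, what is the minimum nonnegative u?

222

gcd(261, 28) = 1  (261 = 9*28 + 9, 28 = 3*9 + 1, 9 = 9*1).
1 divides -48, so solutions exist.
Back-substituting, 28*(28) + 261*(-3) = 1.
Scale by -48/1 = -48: (u₀, v₀) = (-1344, 144).
General solution: u = -1344 + 261t, v = 144 - 28t for integer t.
u ≥ 0: smallest is -1344 mod 261 = 222 (at t = 6), with v = -24.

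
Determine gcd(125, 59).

gcd(125, 59):
  125 = 2×59 + 7
  59 = 8×7 + 3
  7 = 2×3 + 1
  3 = 3×1
so gcd(125, 59) = 1.

1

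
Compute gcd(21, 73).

1

gcd(73, 21):
  73 = 3×21 + 10
  21 = 2×10 + 1
  10 = 10×1
so gcd(73, 21) = 1.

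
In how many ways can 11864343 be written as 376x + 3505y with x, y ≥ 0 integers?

gcd(3505, 376):
  3505 = 9·376 + 121
  376 = 3·121 + 13
  121 = 9·13 + 4
  13 = 3·4 + 1
  4 = 4·1
so gcd(3505, 376) = 1.
Back-substitute for Bézout coefficients:
  1 = 13 - 3·4
  ... = 376·(811) + 3505·(-87)
Scale by 11864343: one solution is (9621982173, -1032197841). Reduce x mod 3505: (93, 3375).
General: x = 93 + 3505t, y = 3375 - 376t.
x ≥ 0 ⇒ t ≥ 0; y ≥ 0 ⇒ t ≤ 8. So t ∈ [0, 8]: 9 solutions.

9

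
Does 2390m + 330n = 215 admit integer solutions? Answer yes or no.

no

gcd(2390, 330) = 10  (2390 = 7*330 + 80, 330 = 4*80 + 10, 80 = 8*10).
10 does not divide 215 (remainder 5), so no integer solutions.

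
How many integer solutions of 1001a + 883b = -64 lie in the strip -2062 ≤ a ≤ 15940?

21

gcd(1001, 883):
  1001 = 1*883 + 118
  883 = 7*118 + 57
  118 = 2*57 + 4
  57 = 14*4 + 1
  4 = 4*1
so gcd(1001, 883) = 1.
Back-substitute for Bézout coefficients:
  1 = 57 - 14*4
  ... = 1001*(-217) + 883*(246)
Scale by -64: particular solution (13888, -15744); reduce a mod 883: (643, -729).
General solution: a = 643 + 883t, b = -729 - 1001t for integer t.
-2062 ≤ 643 + 883t ≤ 15940 gives t ∈ [-3, 17], which is 21 values.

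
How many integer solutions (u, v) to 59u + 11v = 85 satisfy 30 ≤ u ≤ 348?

gcd(59, 11) = 1.
By Bézout, 59·(3) + 11·(-16) = 1.
Particular solution: (2, -3).
General solution: u = 2 + 11t, v = -3 - 59t for integer t.
30 ≤ 2 + 11t ≤ 348 gives t ∈ [3, 31], which is 29 values.

29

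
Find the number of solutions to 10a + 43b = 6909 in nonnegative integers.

16

gcd(43, 10) = 1.
By Bézout, 10*(13) + 43*(-3) = 1.
One solution: (33, 153).
General: a = 33 + 43t, b = 153 - 10t.
a ≥ 0 ⇒ t ≥ 0; b ≥ 0 ⇒ t ≤ 15. So t ∈ [0, 15]: 16 solutions.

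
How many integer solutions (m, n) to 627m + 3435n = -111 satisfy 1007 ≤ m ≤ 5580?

gcd(3435, 627) = 3.
By Bézout, 627·(-126) + 3435·(23) = 3.
Particular solution: (82, -15).
General solution: m = 82 + 1145t, n = -15 - 209t for integer t.
1007 ≤ 82 + 1145t ≤ 5580 gives t ∈ [1, 4], which is 4 values.

4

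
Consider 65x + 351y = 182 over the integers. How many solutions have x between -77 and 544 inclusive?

gcd(351, 65) = 13.
By Bézout, 65·(11) + 351·(-2) = 13.
Particular solution: (19, -3).
General solution: x = 19 + 27t, y = -3 - 5t for integer t.
-77 ≤ 19 + 27t ≤ 544 gives t ∈ [-3, 19], which is 23 values.

23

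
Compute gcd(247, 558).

gcd(558, 247):
  558 = 2×247 + 64
  247 = 3×64 + 55
  64 = 1×55 + 9
  55 = 6×9 + 1
  9 = 9×1
so gcd(558, 247) = 1.

1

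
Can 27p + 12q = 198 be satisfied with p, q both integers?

gcd(27, 12) = 3.
3 divides 198, so integer solutions exist.

yes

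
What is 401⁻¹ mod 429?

gcd(429, 401) = 1.
By Bézout, 401*(-46) + 429*(43) = 1.
So 401*-46 ≡ 1 (mod 429), and -46 mod 429 = 383.

383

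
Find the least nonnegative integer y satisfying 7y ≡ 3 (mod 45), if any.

39

gcd(45, 7):
  45 = 6*7 + 3
  7 = 2*3 + 1
  3 = 3*1
so gcd(45, 7) = 1.
1 divides 3, so solutions exist.
Back-substitute for Bézout coefficients:
  1 = 7 - 2*3
  ... = 7*(13) + 45*(-2)
So 7*(13) ≡ 1 (mod 45); multiply by 3: y ≡ 39 (mod 45).
Smallest nonnegative: y = 39 mod 45 = 39.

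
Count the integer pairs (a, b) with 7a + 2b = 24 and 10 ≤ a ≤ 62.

gcd(7, 2) = 1  (7 = 3*2 + 1, 2 = 2*1).
Back-substituting, 7*(1) + 2*(-3) = 1.
Scale by 24: particular solution (24, -72); reduce a mod 2: (0, 12).
General solution: a = 0 + 2t, b = 12 - 7t for integer t.
10 ≤ 0 + 2t ≤ 62 gives t ∈ [5, 31], which is 27 values.

27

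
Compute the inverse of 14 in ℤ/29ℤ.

gcd(29, 14) = 1  (29 = 2·14 + 1, 14 = 14·1).
Back-substituting, 14·(-2) + 29·(1) = 1.
So 14·-2 ≡ 1 (mod 29), and -2 mod 29 = 27.

27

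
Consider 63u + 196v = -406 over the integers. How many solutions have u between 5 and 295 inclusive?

11

gcd(196, 63) = 7.
By Bézout, 63*(-3) + 196*(1) = 7.
Particular solution: (6, -4).
General solution: u = 6 + 28t, v = -4 - 9t for integer t.
5 ≤ 6 + 28t ≤ 295 gives t ∈ [0, 10], which is 11 values.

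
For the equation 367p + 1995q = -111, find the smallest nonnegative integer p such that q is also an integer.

gcd(1995, 367):
  1995 = 5*367 + 160
  367 = 2*160 + 47
  160 = 3*47 + 19
  47 = 2*19 + 9
  19 = 2*9 + 1
  9 = 9*1
so gcd(1995, 367) = 1.
1 divides -111, so solutions exist.
Back-substitute for Bézout coefficients:
  1 = 19 - 2*9
  ... = 367*(-212) + 1995*(39)
Scale by -111/1 = -111: (p₀, q₀) = (23532, -4329).
General solution: p = 23532 + 1995t, q = -4329 - 367t for integer t.
p ≥ 0: smallest is 23532 mod 1995 = 1587 (at t = -11), with q = -292.

1587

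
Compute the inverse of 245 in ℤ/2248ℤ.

1725

gcd(2248, 245):
  2248 = 9·245 + 43
  245 = 5·43 + 30
  43 = 1·30 + 13
  30 = 2·13 + 4
  13 = 3·4 + 1
  4 = 4·1
so gcd(2248, 245) = 1.
Back-substitute for Bézout coefficients:
  1 = 13 - 3·4
  ... = 245·(-523) + 2248·(57)
So 245·-523 ≡ 1 (mod 2248), and -523 mod 2248 = 1725.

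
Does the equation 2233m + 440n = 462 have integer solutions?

gcd(2233, 440) = 11.
11 divides 462, so integer solutions exist.

yes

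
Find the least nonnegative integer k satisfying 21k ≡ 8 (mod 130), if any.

118

gcd(130, 21) = 1  (130 = 6×21 + 4, 21 = 5×4 + 1, 4 = 4×1).
1 divides 8, so solutions exist.
Back-substituting, 21×(31) + 130×(-5) = 1.
So 21×(31) ≡ 1 (mod 130); multiply by 8: k ≡ 248 (mod 130).
Smallest nonnegative: k = 248 mod 130 = 118.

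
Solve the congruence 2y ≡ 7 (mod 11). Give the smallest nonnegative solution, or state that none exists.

gcd(11, 2) = 1.
1 divides 7, so solutions exist.
By Bézout, 2*(-5) + 11*(1) = 1.
So 2*(-5) ≡ 1 (mod 11); multiply by 7: y ≡ -35 (mod 11).
Smallest nonnegative: y = -35 mod 11 = 9.

9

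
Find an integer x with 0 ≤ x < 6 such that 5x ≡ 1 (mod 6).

5

gcd(6, 5) = 1  (6 = 1·5 + 1, 5 = 5·1).
Back-substituting, 5·(-1) + 6·(1) = 1.
So 5·-1 ≡ 1 (mod 6), and -1 mod 6 = 5.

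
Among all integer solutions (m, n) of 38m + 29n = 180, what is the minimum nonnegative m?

gcd(38, 29):
  38 = 1×29 + 9
  29 = 3×9 + 2
  9 = 4×2 + 1
  2 = 2×1
so gcd(38, 29) = 1.
1 divides 180, so solutions exist.
Back-substitute for Bézout coefficients:
  1 = 9 - 4×2
  ... = 38×(13) + 29×(-17)
Scale by 180/1 = 180: (m₀, n₀) = (2340, -3060).
General solution: m = 2340 + 29t, n = -3060 - 38t for integer t.
m ≥ 0: smallest is 2340 mod 29 = 20 (at t = -80), with n = -20.

20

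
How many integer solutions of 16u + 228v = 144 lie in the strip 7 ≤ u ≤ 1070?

gcd(228, 16):
  228 = 14×16 + 4
  16 = 4×4
so gcd(228, 16) = 4.
Back-substitute for Bézout coefficients:
  4 = 228 - 14×16
  ... = 16×(-14) + 228×(1)
Scale by 36: particular solution (-504, 36); reduce u mod 57: (9, 0).
General solution: u = 9 + 57t, v = 0 - 4t for integer t.
7 ≤ 9 + 57t ≤ 1070 gives t ∈ [0, 18], which is 19 values.

19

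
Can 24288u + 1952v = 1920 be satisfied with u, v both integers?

yes

gcd(24288, 1952) = 32.
32 divides 1920, so integer solutions exist.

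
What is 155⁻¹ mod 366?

281

gcd(366, 155) = 1  (366 = 2×155 + 56, 155 = 2×56 + 43, 56 = 1×43 + 13, 43 = 3×13 + 4, 13 = 3×4 + 1, 4 = 4×1).
Back-substituting, 155×(-85) + 366×(36) = 1.
So 155×-85 ≡ 1 (mod 366), and -85 mod 366 = 281.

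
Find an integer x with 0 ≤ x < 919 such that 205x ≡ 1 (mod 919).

789

gcd(919, 205):
  919 = 4*205 + 99
  205 = 2*99 + 7
  99 = 14*7 + 1
  7 = 7*1
so gcd(919, 205) = 1.
Back-substitute for Bézout coefficients:
  1 = 99 - 14*7
  ... = 205*(-130) + 919*(29)
So 205*-130 ≡ 1 (mod 919), and -130 mod 919 = 789.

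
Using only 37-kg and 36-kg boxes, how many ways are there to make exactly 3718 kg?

3

Need nonnegative integers with 37j + 36k = 3718.
gcd(37, 36) = 1, and 37·(1) + 36·(-1) = 1.
So (j₀, k₀) = (3718, -3718); general j = 3718 + 36t, k = -3718 - 37t.
j ≥ 0 ⇒ t ≥ -103; k ≥ 0 ⇒ t ≤ -101. That's 3 values of t.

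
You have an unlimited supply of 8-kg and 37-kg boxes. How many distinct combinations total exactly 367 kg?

1

Need nonnegative integers with 8j + 37k = 367.
gcd(8, 37) = 1, and 8·(14) + 37·(-3) = 1.
So (j₀, k₀) = (5138, -1101); general j = 5138 + 37t, k = -1101 - 8t.
j ≥ 0 ⇒ t ≥ -138; k ≥ 0 ⇒ t ≤ -138. That's 1 value of t.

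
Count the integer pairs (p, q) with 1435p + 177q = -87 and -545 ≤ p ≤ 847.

gcd(1435, 177) = 1  (1435 = 8*177 + 19, 177 = 9*19 + 6, 19 = 3*6 + 1, 6 = 6*1).
Back-substituting, 1435*(28) + 177*(-227) = 1.
Scale by -87: particular solution (-2436, 19749); reduce p mod 177: (42, -341).
General solution: p = 42 + 177t, q = -341 - 1435t for integer t.
-545 ≤ 42 + 177t ≤ 847 gives t ∈ [-3, 4], which is 8 values.

8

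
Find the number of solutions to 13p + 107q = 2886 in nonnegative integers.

3

gcd(107, 13) = 1.
By Bézout, 13×(33) + 107×(-4) = 1.
One solution: (8, 26).
General: p = 8 + 107t, q = 26 - 13t.
p ≥ 0 ⇒ t ≥ 0; q ≥ 0 ⇒ t ≤ 2. So t ∈ [0, 2]: 3 solutions.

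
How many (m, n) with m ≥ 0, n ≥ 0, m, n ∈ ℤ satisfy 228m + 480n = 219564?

25

gcd(480, 228) = 12.
By Bézout, 228*(19) + 480*(-9) = 12.
One solution: (3, 456).
General: m = 3 + 40t, n = 456 - 19t.
m ≥ 0 ⇒ t ≥ 0; n ≥ 0 ⇒ t ≤ 24. So t ∈ [0, 24]: 25 solutions.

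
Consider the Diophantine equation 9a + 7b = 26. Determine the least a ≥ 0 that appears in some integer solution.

gcd(9, 7):
  9 = 1·7 + 2
  7 = 3·2 + 1
  2 = 2·1
so gcd(9, 7) = 1.
1 divides 26, so solutions exist.
Back-substitute for Bézout coefficients:
  1 = 7 - 3·2
  ... = 9·(-3) + 7·(4)
Scale by 26/1 = 26: (a₀, b₀) = (-78, 104).
General solution: a = -78 + 7t, b = 104 - 9t for integer t.
a ≥ 0: smallest is -78 mod 7 = 6 (at t = 12), with b = -4.

6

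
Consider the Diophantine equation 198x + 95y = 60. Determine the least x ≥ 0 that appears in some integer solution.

55

gcd(198, 95) = 1.
1 divides 60, so solutions exist.
By Bézout, 198·(12) + 95·(-25) = 1.
Scale by 60/1 = 60: (x₀, y₀) = (720, -1500).
General solution: x = 720 + 95t, y = -1500 - 198t for integer t.
x ≥ 0: smallest is 720 mod 95 = 55 (at t = -7), with y = -114.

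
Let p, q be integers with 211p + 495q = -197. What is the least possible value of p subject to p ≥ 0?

358

gcd(495, 211) = 1.
1 divides -197, so solutions exist.
By Bézout, 211·(61) + 495·(-26) = 1.
Scale by -197/1 = -197: (p₀, q₀) = (-12017, 5122).
General solution: p = -12017 + 495t, q = 5122 - 211t for integer t.
p ≥ 0: smallest is -12017 mod 495 = 358 (at t = 25), with q = -153.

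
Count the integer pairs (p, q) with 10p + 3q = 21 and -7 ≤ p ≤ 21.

gcd(10, 3) = 1  (10 = 3×3 + 1, 3 = 3×1).
Back-substituting, 10×(1) + 3×(-3) = 1.
Scale by 21: particular solution (21, -63); reduce p mod 3: (0, 7).
General solution: p = 0 + 3t, q = 7 - 10t for integer t.
-7 ≤ 0 + 3t ≤ 21 gives t ∈ [-2, 7], which is 10 values.

10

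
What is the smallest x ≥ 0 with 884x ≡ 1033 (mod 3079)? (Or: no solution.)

1370

gcd(3079, 884) = 1.
1 divides 1033, so solutions exist.
By Bézout, 884*(-1334) + 3079*(383) = 1.
So 884*(-1334) ≡ 1 (mod 3079); multiply by 1033: x ≡ -1378022 (mod 3079).
Smallest nonnegative: x = -1378022 mod 3079 = 1370.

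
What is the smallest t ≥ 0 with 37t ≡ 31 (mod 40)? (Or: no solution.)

3

gcd(40, 37):
  40 = 1·37 + 3
  37 = 12·3 + 1
  3 = 3·1
so gcd(40, 37) = 1.
1 divides 31, so solutions exist.
Back-substitute for Bézout coefficients:
  1 = 37 - 12·3
  ... = 37·(13) + 40·(-12)
So 37·(13) ≡ 1 (mod 40); multiply by 31: t ≡ 403 (mod 40).
Smallest nonnegative: t = 403 mod 40 = 3.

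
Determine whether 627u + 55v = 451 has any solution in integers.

yes

gcd(627, 55) = 11  (627 = 11×55 + 22, 55 = 2×22 + 11, 22 = 2×11).
11 divides 451, so integer solutions exist.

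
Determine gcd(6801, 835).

1

gcd(6801, 835):
  6801 = 8·835 + 121
  835 = 6·121 + 109
  121 = 1·109 + 12
  109 = 9·12 + 1
  12 = 12·1
so gcd(6801, 835) = 1.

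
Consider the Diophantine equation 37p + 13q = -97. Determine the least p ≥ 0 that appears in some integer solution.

3

gcd(37, 13) = 1  (37 = 2×13 + 11, 13 = 1×11 + 2, 11 = 5×2 + 1, 2 = 2×1).
1 divides -97, so solutions exist.
Back-substituting, 37×(6) + 13×(-17) = 1.
Scale by -97/1 = -97: (p₀, q₀) = (-582, 1649).
General solution: p = -582 + 13t, q = 1649 - 37t for integer t.
p ≥ 0: smallest is -582 mod 13 = 3 (at t = 45), with q = -16.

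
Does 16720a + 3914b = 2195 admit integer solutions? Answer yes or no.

gcd(16720, 3914) = 38  (16720 = 4*3914 + 1064, 3914 = 3*1064 + 722, 1064 = 1*722 + 342, 722 = 2*342 + 38, 342 = 9*38).
38 does not divide 2195 (remainder 29), so no integer solutions.

no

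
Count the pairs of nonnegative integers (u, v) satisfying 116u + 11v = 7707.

6

gcd(116, 11) = 1  (116 = 10×11 + 6, 11 = 1×6 + 5, 6 = 1×5 + 1, 5 = 5×1).
Back-substituting, 116×(2) + 11×(-21) = 1.
Scale by 7707: one solution is (15414, -161847). Reduce u mod 11: (3, 669).
General: u = 3 + 11t, v = 669 - 116t.
u ≥ 0 ⇒ t ≥ 0; v ≥ 0 ⇒ t ≤ 5. So t ∈ [0, 5]: 6 solutions.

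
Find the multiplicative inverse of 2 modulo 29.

gcd(29, 2) = 1  (29 = 14*2 + 1, 2 = 2*1).
Back-substituting, 2*(-14) + 29*(1) = 1.
So 2*-14 ≡ 1 (mod 29), and -14 mod 29 = 15.

15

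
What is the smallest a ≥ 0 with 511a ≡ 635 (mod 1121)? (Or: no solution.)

gcd(1121, 511) = 1.
1 divides 635, so solutions exist.
By Bézout, 511*(351) + 1121*(-160) = 1.
So 511*(351) ≡ 1 (mod 1121); multiply by 635: a ≡ 222885 (mod 1121).
Smallest nonnegative: a = 222885 mod 1121 = 927.

927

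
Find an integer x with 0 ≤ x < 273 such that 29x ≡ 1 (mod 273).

113

gcd(273, 29) = 1.
By Bézout, 29×(113) + 273×(-12) = 1.
So 29×113 ≡ 1 (mod 273), and 113 mod 273 = 113.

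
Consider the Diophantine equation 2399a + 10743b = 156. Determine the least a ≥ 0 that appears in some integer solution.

7380

gcd(10743, 2399) = 1.
1 divides 156, so solutions exist.
By Bézout, 2399×(-1330) + 10743×(297) = 1.
Scale by 156/1 = 156: (a₀, b₀) = (-207480, 46332).
General solution: a = -207480 + 10743t, b = 46332 - 2399t for integer t.
a ≥ 0: smallest is -207480 mod 10743 = 7380 (at t = 20), with b = -1648.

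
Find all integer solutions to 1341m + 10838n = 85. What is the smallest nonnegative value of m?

gcd(10838, 1341):
  10838 = 8×1341 + 110
  1341 = 12×110 + 21
  110 = 5×21 + 5
  21 = 4×5 + 1
  5 = 5×1
so gcd(10838, 1341) = 1.
1 divides 85, so solutions exist.
Back-substitute for Bézout coefficients:
  1 = 21 - 4×5
  ... = 1341×(2069) + 10838×(-256)
Scale by 85/1 = 85: (m₀, n₀) = (175865, -21760).
General solution: m = 175865 + 10838t, n = -21760 - 1341t for integer t.
m ≥ 0: smallest is 175865 mod 10838 = 2457 (at t = -16), with n = -304.

2457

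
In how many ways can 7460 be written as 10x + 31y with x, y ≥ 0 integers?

25

gcd(31, 10):
  31 = 3*10 + 1
  10 = 10*1
so gcd(31, 10) = 1.
Back-substitute for Bézout coefficients:
  1 = 31 - 3*10
  ... = 10*(-3) + 31*(1)
Scale by 7460: one solution is (-22380, 7460). Reduce x mod 31: (2, 240).
General: x = 2 + 31t, y = 240 - 10t.
x ≥ 0 ⇒ t ≥ 0; y ≥ 0 ⇒ t ≤ 24. So t ∈ [0, 24]: 25 solutions.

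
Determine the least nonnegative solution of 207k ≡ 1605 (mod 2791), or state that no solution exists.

gcd(2791, 207):
  2791 = 13·207 + 100
  207 = 2·100 + 7
  100 = 14·7 + 2
  7 = 3·2 + 1
  2 = 2·1
so gcd(2791, 207) = 1.
1 divides 1605, so solutions exist.
Back-substitute for Bézout coefficients:
  1 = 7 - 3·2
  ... = 207·(1200) + 2791·(-89)
So 207·(1200) ≡ 1 (mod 2791); multiply by 1605: k ≡ 1926000 (mod 2791).
Smallest nonnegative: k = 1926000 mod 2791 = 210.

210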